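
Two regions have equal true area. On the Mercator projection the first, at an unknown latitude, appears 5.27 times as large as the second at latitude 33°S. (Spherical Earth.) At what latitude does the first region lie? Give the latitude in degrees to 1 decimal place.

68.6°

On Mercator, (apparent₁)/(apparent₂) = sec²φ₁ / sec²φ₂ when true areas are equal.
cos²φ₂ / cos²φ₁ = 5.27  ⇒  cos φ₁ = cos 33° / √5.27 = 0.8387/2.296 = 0.3653.
φ₁ = arccos(0.3653) ≈ 68.6°.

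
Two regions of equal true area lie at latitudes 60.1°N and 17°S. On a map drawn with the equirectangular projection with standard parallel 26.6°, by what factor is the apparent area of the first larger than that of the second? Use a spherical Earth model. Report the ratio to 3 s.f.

1.92

In the equirectangular projection with standard parallel φ₀ = 26.6° (x = Rλ cos φ₀, y = Rφ), meridians are true-scale (h = 1) and the parallel scale is k = cos φ₀ / cos φ.
Areal scale at 60.1°: h·k = 1.000 × 1.794 = 1.794.
Areal scale at 17°: h·k = 1.000 × 0.9350 = 0.9350.
Ratio = 1.794/0.9350 ≈ 1.92.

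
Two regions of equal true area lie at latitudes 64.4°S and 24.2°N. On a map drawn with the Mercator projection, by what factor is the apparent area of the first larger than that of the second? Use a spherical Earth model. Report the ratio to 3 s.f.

Mercator areal scale is sec²φ.
At 64.4°: sec²(64.4°) = 1/0.4321² = 5.356.
At 24.2°: sec²(24.2°) = 1/0.9121² = 1.202.
Ratio = 5.356/1.202 = cos²(24.2°)/cos²(64.4°) ≈ 4.46.

4.46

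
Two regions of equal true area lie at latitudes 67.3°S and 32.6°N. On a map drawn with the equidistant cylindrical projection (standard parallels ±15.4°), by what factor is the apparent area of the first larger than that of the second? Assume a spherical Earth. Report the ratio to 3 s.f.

2.18

In the equirectangular projection with standard parallel φ₀ = 15.4° (x = Rλ cos φ₀, y = Rφ), meridians are true-scale (h = 1) and the parallel scale is k = cos φ₀ / cos φ.
Areal scale at 67.3°: h·k = 1.000 × 2.498 = 2.498.
Areal scale at 32.6°: h·k = 1.000 × 1.144 = 1.144.
Ratio = 2.498/1.144 ≈ 2.18.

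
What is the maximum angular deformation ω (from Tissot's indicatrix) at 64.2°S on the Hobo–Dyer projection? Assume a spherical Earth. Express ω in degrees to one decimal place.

65.0°

The Hobo–Dyer projection is cylindrical equal-area with φ₀ = 37.5°. For cylindrical equal-area with standard parallel φ₀, h = cos φ / cos φ₀ and k = cos φ₀ / cos φ, so h·k = 1.
At 64.2°: h = 0.5486, k = 1.823; principal scales a = 1.823, b = 0.5486.
sin(ω/2) = (a − b)/(a + b) = 1.274/2.371 = 0.5373, so ω = 2 arcsin(0.5373) ≈ 65.0°.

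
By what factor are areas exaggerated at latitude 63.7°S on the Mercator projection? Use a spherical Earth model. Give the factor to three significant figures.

5.09

For Mercator, h = k = sec φ (a conformal cylindrical projection has a single point scale, 1/cos φ).
Areal scale = k² = sec²φ = 1/cos²(63.7°) = 1/0.4431² = 5.094.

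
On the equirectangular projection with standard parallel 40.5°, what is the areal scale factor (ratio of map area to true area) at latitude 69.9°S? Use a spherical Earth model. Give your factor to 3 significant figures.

2.21

In the equirectangular projection with standard parallel φ₀ = 40.5° (x = Rλ cos φ₀, y = Rφ), meridians are true-scale (h = 1) and the parallel scale is k = cos φ₀ / cos φ.
Areal scale = h·k = 1 × cos φ₀ / cos φ; at 69.9°, h = 1.000, k = 2.213, so h·k = 2.213.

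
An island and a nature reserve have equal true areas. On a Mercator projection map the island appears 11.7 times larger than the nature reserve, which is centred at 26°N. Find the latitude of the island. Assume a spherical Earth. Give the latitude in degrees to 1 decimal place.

74.8°

Mercator areal scale is sec²φ, so apparent-area ratio = sec²φ₁ / sec²φ₂ = cos²φ₂ / cos²φ₁.
cos²φ₂ / cos²φ₁ = 11.7  ⇒  cos φ₁ = cos 26° / √11.7 = 0.8988/3.421 = 0.2628.
φ₁ = arccos(0.2628) ≈ 74.8°.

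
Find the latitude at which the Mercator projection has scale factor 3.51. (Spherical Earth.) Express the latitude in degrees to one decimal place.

73.4°

Mercator scale is k = sec φ = 1/cos φ.
1/cos φ = 3.51  ⇒  cos φ = 0.2849  ⇒  φ = arccos(0.2849) ≈ 73.4°.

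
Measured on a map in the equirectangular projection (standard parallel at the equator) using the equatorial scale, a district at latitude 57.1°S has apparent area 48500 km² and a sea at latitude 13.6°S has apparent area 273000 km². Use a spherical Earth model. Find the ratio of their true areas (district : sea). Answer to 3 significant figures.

0.0993

On the plate carrée, areal scale = h·k = 1 × sec φ, so true area = apparent × cos φ.
True area of district: 48500 × cos(57.1°) = 48500 × 0.5432 = 26340 km².
True area of sea: 273000 × cos(13.6°) = 273000 × 0.9720 = 265300 km².
Ratio = 26340 / 265300 ≈ 0.0993.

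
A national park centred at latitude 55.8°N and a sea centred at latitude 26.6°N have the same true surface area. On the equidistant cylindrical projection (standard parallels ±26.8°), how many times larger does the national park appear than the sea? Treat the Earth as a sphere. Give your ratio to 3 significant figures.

In the equirectangular projection with standard parallel φ₀ = 26.8° (x = Rλ cos φ₀, y = Rφ), meridians are true-scale (h = 1) and the parallel scale is k = cos φ₀ / cos φ.
Areal scale at 55.8°: h·k = 1.000 × 1.588 = 1.588.
Areal scale at 26.6°: h·k = 1.000 × 0.9982 = 0.9982.
Ratio = 1.588/0.9982 ≈ 1.59.

1.59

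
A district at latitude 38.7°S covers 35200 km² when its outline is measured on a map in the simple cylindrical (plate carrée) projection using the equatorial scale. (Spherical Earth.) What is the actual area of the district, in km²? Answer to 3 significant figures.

Plate carrée maps x = Rλ, y = Rφ. The meridian scale is h = 1 and the parallel scale is k = 1/cos φ = sec φ.
Areal scale = h·k = 1 × sec φ; at 38.7°, h = 1.000, k = 1.281, so h·k = 1.281.
True area = apparent / (areal scale) = 35200 / 1.281 ≈ 27500 km².

27500 km²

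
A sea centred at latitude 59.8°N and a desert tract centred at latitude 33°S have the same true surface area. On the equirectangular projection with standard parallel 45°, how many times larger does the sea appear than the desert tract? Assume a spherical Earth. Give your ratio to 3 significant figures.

In the equirectangular projection with standard parallel φ₀ = 45° (x = Rλ cos φ₀, y = Rφ), meridians are true-scale (h = 1) and the parallel scale is k = cos φ₀ / cos φ.
Areal scale at 59.8°: h·k = 1.000 × 1.406 = 1.406.
Areal scale at 33°: h·k = 1.000 × 0.8431 = 0.8431.
Ratio = 1.406/0.8431 ≈ 1.67.

1.67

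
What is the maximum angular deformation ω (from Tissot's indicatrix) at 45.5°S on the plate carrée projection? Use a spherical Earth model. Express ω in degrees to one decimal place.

20.3°

For the equirectangular projection with φ₀ = 0 (plate carrée), h = 1 along meridians and k = sec φ along parallels.
At 45.5°: h = 1.000, k = 1.427; principal scales a = 1.427, b = 1.000.
sin(ω/2) = (a − b)/(a + b) = 0.4267/2.427 = 0.1758, so ω = 2 arcsin(0.1758) ≈ 20.3°.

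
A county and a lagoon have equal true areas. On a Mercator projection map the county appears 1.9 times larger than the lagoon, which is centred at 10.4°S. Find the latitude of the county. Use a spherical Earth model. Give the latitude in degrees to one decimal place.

Mercator areal scale is sec²φ, so apparent-area ratio = sec²φ₁ / sec²φ₂ = cos²φ₂ / cos²φ₁.
cos²φ₂ / cos²φ₁ = 1.9  ⇒  cos φ₁ = cos 10.4° / √1.9 = 0.9836/1.378 = 0.7136.
φ₁ = arccos(0.7136) ≈ 44.5°.

44.5°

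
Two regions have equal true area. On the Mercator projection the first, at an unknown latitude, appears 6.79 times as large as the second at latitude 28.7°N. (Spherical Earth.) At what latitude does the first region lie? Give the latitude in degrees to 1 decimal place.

Mercator areal scale is sec²φ, so apparent-area ratio = sec²φ₁ / sec²φ₂ = cos²φ₂ / cos²φ₁.
cos²φ₂ / cos²φ₁ = 6.79  ⇒  cos φ₁ = cos 28.7° / √6.79 = 0.8771/2.606 = 0.3366.
φ₁ = arccos(0.3366) ≈ 70.3°.

70.3°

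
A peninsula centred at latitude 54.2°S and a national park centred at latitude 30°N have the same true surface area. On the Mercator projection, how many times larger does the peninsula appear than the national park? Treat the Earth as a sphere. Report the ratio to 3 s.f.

Mercator areal scale is sec²φ.
At 54.2°: sec²(54.2°) = 1/0.5850² = 2.922.
At 30°: sec²(30°) = 1/0.8660² = 1.333.
Ratio = 2.922/1.333 = cos²(30°)/cos²(54.2°) ≈ 2.19.

2.19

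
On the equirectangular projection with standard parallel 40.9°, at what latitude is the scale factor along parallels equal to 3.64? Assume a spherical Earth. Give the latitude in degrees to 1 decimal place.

78.0°

In the equirectangular projection with standard parallel φ₀ = 40.9° (x = Rλ cos φ₀, y = Rφ), meridians are true-scale (h = 1) and the parallel scale is k = cos φ₀ / cos φ.
k = cos φ₀ / cos φ = 3.64  ⇒  cos φ = cos 40.9° / 3.64 = 0.2077.
φ = arccos(0.2077) ≈ 78.0°.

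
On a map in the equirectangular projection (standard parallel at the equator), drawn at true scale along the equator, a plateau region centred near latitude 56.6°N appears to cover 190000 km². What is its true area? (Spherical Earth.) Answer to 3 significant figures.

For the equirectangular projection with φ₀ = 0 (plate carrée), h = 1 along meridians and k = sec φ along parallels.
Areal scale = h·k = 1 × sec φ; at 56.6°, h = 1.000, k = 1.817, so h·k = 1.817.
True area = apparent / (areal scale) = 190000 / 1.817 ≈ 105000 km².

105000 km²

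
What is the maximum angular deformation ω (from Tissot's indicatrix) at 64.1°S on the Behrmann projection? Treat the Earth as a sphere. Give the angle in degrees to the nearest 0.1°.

72.9°

Behrmann is a cylindrical equal-area projection with standard parallels at ±30°. A cylindrical equal-area projection with standard parallel φ₀ has meridian scale h = cos φ / cos φ₀ and parallel scale k = cos φ₀ / cos φ (so areas are preserved, h·k = 1).
At 64.1°: h = 0.5044, k = 1.983; principal scales a = 1.983, b = 0.5044.
sin(ω/2) = (a − b)/(a + b) = 1.478/2.487 = 0.5944, so ω = 2 arcsin(0.5944) ≈ 72.9°.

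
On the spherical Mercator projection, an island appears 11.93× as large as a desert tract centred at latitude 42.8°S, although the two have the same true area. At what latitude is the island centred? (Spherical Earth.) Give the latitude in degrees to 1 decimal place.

For equal true areas on Mercator, apparent areas scale as sec²φ, so the ratio is cos²φ₂ / cos²φ₁.
cos²φ₂ / cos²φ₁ = 11.93  ⇒  cos φ₁ = cos 42.8° / √11.93 = 0.7337/3.454 = 0.2124.
φ₁ = arccos(0.2124) ≈ 77.7°.

77.7°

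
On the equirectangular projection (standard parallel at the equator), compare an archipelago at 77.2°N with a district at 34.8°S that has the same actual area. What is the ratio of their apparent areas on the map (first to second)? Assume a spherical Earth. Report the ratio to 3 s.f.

In the plate carrée (x = Rλ, y = Rφ), meridians are true-scale (h = 1) and parallels are stretched by k = sec φ.
Areal scale at 77.2°: h·k = 1.000 × 4.514 = 4.514.
Areal scale at 34.8°: h·k = 1.000 × 1.218 = 1.218.
Ratio = 4.514/1.218 ≈ 3.71.

3.71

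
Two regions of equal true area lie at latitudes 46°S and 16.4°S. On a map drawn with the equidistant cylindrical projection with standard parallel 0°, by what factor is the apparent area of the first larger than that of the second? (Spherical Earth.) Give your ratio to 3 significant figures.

1.38

In the plate carrée (x = Rλ, y = Rφ), meridians are true-scale (h = 1) and parallels are stretched by k = sec φ.
Areal scale at 46°: h·k = 1.000 × 1.440 = 1.440.
Areal scale at 16.4°: h·k = 1.000 × 1.042 = 1.042.
Ratio = 1.440/1.042 ≈ 1.38.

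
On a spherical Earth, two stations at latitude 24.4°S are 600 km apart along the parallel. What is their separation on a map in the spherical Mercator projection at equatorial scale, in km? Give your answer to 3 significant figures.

659 km

For Mercator, h = k = sec φ (a conformal cylindrical projection has a single point scale, 1/cos φ).
Along the parallel, k = sec 24.4° = 1/0.9107 = 1.098.
Map distance = 600 × 1.098 ≈ 659 km.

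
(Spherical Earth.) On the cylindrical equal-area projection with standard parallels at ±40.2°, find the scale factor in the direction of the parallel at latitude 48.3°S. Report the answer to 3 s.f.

A cylindrical equal-area projection with standard parallel φ₀ has meridian scale h = cos φ / cos φ₀ and parallel scale k = cos φ₀ / cos φ (so areas are preserved, h·k = 1).
k = cos 40.2° / cos 48.3° = 0.7638/0.6652 = 1.148.

1.15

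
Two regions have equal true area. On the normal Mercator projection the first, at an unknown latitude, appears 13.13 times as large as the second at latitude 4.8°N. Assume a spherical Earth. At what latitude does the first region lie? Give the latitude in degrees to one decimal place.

Mercator areal scale is sec²φ, so apparent-area ratio = sec²φ₁ / sec²φ₂ = cos²φ₂ / cos²φ₁.
cos²φ₂ / cos²φ₁ = 13.13  ⇒  cos φ₁ = cos 4.8° / √13.13 = 0.9965/3.624 = 0.2750.
φ₁ = arccos(0.2750) ≈ 74.0°.

74.0°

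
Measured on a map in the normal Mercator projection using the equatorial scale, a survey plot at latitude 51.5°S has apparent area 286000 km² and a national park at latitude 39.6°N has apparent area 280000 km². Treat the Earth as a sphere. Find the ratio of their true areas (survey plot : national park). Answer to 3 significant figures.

0.667

Mercator's areal exaggeration is sec²φ; hence true area = (apparent area) · cos²φ.
True area of survey plot: 286000 × cos²(51.5°) = 286000 × 0.3875 = 110800 km².
True area of national park: 280000 × cos²(39.6°) = 280000 × 0.5937 = 166200 km².
Ratio = 110800 / 166200 ≈ 0.667.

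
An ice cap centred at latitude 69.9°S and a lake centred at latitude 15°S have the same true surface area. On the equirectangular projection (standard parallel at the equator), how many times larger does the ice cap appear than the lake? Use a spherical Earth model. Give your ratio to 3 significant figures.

Plate carrée maps x = Rλ, y = Rφ. The meridian scale is h = 1 and the parallel scale is k = 1/cos φ = sec φ.
Areal scale at 69.9°: h·k = 1.000 × 2.910 = 2.910.
Areal scale at 15°: h·k = 1.000 × 1.035 = 1.035.
Ratio = 2.910/1.035 ≈ 2.81.

2.81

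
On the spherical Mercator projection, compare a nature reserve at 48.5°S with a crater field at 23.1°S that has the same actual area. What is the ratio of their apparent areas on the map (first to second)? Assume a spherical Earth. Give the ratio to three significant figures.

Mercator areal scale is sec²φ.
At 48.5°: sec²(48.5°) = 1/0.6626² = 2.278.
At 23.1°: sec²(23.1°) = 1/0.9198² = 1.182.
Ratio = 2.278/1.182 = cos²(23.1°)/cos²(48.5°) ≈ 1.93.

1.93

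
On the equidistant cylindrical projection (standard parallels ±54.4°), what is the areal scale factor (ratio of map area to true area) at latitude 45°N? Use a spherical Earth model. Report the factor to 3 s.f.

0.823

In the equirectangular projection with standard parallel φ₀ = 54.4° (x = Rλ cos φ₀, y = Rφ), meridians are true-scale (h = 1) and the parallel scale is k = cos φ₀ / cos φ.
Areal scale = h·k = 1 × cos φ₀ / cos φ; at 45°, h = 1.000, k = 0.8232, so h·k = 0.8232.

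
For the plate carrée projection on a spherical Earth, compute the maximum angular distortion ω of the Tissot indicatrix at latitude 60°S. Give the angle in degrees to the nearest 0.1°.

38.9°

In the plate carrée (x = Rλ, y = Rφ), meridians are true-scale (h = 1) and parallels are stretched by k = sec φ.
At 60°: h = 1.000, k = 2.000; principal scales a = 2.000, b = 1.000.
sin(ω/2) = (a − b)/(a + b) = 1.0000/3.000 = 0.3333, so ω = 2 arcsin(0.3333) ≈ 38.9°.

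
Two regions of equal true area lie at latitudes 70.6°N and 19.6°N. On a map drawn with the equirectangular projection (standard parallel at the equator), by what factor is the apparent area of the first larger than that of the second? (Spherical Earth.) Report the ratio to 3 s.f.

In the plate carrée (x = Rλ, y = Rφ), meridians are true-scale (h = 1) and parallels are stretched by k = sec φ.
Areal scale at 70.6°: h·k = 1.000 × 3.011 = 3.011.
Areal scale at 19.6°: h·k = 1.000 × 1.062 = 1.062.
Ratio = 3.011/1.062 ≈ 2.84.

2.84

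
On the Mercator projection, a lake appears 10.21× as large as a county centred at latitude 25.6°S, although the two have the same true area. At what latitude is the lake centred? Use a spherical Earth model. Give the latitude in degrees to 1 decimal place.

73.6°

On Mercator, (apparent₁)/(apparent₂) = sec²φ₁ / sec²φ₂ when true areas are equal.
cos²φ₂ / cos²φ₁ = 10.21  ⇒  cos φ₁ = cos 25.6° / √10.21 = 0.9018/3.195 = 0.2822.
φ₁ = arccos(0.2822) ≈ 73.6°.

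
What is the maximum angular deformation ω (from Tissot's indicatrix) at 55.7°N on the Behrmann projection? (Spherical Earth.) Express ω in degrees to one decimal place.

Behrmann is a cylindrical equal-area projection with standard parallels at ±30°. For cylindrical equal-area with standard parallel φ₀, h = cos φ / cos φ₀ and k = cos φ₀ / cos φ, so h·k = 1.
At 55.7°: h = 0.6507, k = 1.537; principal scales a = 1.537, b = 0.6507.
sin(ω/2) = (a − b)/(a + b) = 0.8861/2.188 = 0.4051, so ω = 2 arcsin(0.4051) ≈ 47.8°.

47.8°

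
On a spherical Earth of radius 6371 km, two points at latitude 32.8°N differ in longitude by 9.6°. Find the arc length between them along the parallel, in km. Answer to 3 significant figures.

897 km

Arc length along a parallel = R cos φ · Δλ (with Δλ in radians).
= 6371 × cos 32.8° × (9.6° × π/180) = 6371 × 0.8406 × 0.1676 ≈ 897 km.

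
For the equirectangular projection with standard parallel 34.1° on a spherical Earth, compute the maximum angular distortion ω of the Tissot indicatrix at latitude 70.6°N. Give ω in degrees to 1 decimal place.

The equidistant cylindrical projection with φ₀ = 34.1° has h = 1 (meridians true) and k = cos φ₀ / cos φ along parallels.
At 70.6°: h = 1.000, k = 2.493; principal scales a = 2.493, b = 1.000.
sin(ω/2) = (a − b)/(a + b) = 1.493/3.493 = 0.4274, so ω = 2 arcsin(0.4274) ≈ 50.6°.

50.6°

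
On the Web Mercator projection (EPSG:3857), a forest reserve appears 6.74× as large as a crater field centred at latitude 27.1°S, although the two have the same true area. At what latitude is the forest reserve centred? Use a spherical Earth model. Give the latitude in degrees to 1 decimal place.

69.9°

Mercator areal scale is sec²φ, so apparent-area ratio = sec²φ₁ / sec²φ₂ = cos²φ₂ / cos²φ₁.
cos²φ₂ / cos²φ₁ = 6.74  ⇒  cos φ₁ = cos 27.1° / √6.74 = 0.8902/2.596 = 0.3429.
φ₁ = arccos(0.3429) ≈ 69.9°.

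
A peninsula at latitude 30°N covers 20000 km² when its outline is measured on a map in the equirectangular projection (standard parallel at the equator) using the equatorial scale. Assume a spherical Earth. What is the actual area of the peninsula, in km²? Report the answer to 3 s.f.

17300 km²

In the plate carrée (x = Rλ, y = Rφ), meridians are true-scale (h = 1) and parallels are stretched by k = sec φ.
Areal scale = h·k = 1 × sec φ; at 30°, h = 1.000, k = 1.155, so h·k = 1.155.
True area = apparent / (areal scale) = 20000 / 1.155 ≈ 17300 km².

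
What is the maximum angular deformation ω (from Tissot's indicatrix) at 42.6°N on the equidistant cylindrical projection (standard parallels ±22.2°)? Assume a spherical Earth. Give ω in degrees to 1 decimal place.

13.1°

The equidistant cylindrical projection with φ₀ = 22.2° has h = 1 (meridians true) and k = cos φ₀ / cos φ along parallels.
At 42.6°: h = 1.000, k = 1.258; principal scales a = 1.258, b = 1.000.
sin(ω/2) = (a − b)/(a + b) = 0.2578/2.258 = 0.1142, so ω = 2 arcsin(0.1142) ≈ 13.1°.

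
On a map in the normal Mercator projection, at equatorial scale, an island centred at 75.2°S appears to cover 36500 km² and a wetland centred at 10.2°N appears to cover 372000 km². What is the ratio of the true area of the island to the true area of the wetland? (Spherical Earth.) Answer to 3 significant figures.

0.00661

Since Mercator area scale is 1/cos²φ, the true area equals the apparent area multiplied by cos²φ.
True area of island: 36500 × cos²(75.2°) = 36500 × 0.06525 = 2382 km².
True area of wetland: 372000 × cos²(10.2°) = 372000 × 0.9686 = 360300 km².
Ratio = 2382 / 360300 ≈ 0.00661.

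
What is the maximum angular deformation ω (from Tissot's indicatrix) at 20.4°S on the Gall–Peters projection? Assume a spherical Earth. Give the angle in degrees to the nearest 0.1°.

The Gall–Peters projection is cylindrical equal-area with φ₀ = 45°. For cylindrical equal-area with standard parallel φ₀, h = cos φ / cos φ₀ and k = cos φ₀ / cos φ, so h·k = 1.
At 20.4°: h = 1.326, k = 0.7544; principal scales a = 1.326, b = 0.7544.
sin(ω/2) = (a − b)/(a + b) = 0.5711/2.080 = 0.2746, so ω = 2 arcsin(0.2746) ≈ 31.9°.

31.9°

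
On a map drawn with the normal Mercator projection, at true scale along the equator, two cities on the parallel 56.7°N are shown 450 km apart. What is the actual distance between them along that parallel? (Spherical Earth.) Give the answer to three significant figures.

Mercator is conformal, so the point scale is isotropic: h = k = sec φ = 1/cos φ.
Along the parallel at 56.7°, map distances are exaggerated by k = sec 56.7° = 1.821.
True distance = 450 / 1.821 = 450 × cos 56.7° ≈ 247 km.

247 km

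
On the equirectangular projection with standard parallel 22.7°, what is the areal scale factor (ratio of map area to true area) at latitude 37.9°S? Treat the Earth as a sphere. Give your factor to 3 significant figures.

With standard parallel φ₀ = 22.7°, the equirectangular projection gives x = Rλ cos φ₀, y = Rφ, so h = 1 and k = cos 22.7° / cos φ.
Areal scale = h·k = 1 × cos φ₀ / cos φ; at 37.9°, h = 1.000, k = 1.169, so h·k = 1.169.

1.17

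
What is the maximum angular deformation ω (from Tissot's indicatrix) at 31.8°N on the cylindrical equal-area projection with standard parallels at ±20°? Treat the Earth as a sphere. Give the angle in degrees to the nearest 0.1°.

Cylindrical equal-area (φ₀ = 20°): h = cos φ / cos 20° along meridians, k = cos 20° / cos φ along parallels; h·k = 1.
At 31.8°: h = 0.9044, k = 1.106; principal scales a = 1.106, b = 0.9044.
sin(ω/2) = (a − b)/(a + b) = 0.2012/2.010 = 0.1001, so ω = 2 arcsin(0.1001) ≈ 11.5°.

11.5°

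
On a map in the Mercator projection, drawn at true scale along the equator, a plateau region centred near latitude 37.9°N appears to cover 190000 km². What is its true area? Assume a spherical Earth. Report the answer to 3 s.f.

For Mercator, h = k = sec φ (a conformal cylindrical projection has a single point scale, 1/cos φ).
Areal scale = k² = sec²φ = 1/cos²(37.9°) = 1/0.7891² = 1.606.
True area = apparent / (areal scale) = 190000 / 1.606 ≈ 118000 km².

118000 km²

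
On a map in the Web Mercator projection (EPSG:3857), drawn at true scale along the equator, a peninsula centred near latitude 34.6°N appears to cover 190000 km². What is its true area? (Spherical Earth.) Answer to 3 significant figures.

129000 km²

Mercator is conformal, so the point scale is isotropic: h = k = sec φ = 1/cos φ.
Areal scale = k² = sec²φ = 1/cos²(34.6°) = 1/0.8231² = 1.476.
True area = apparent / (areal scale) = 190000 / 1.476 ≈ 129000 km².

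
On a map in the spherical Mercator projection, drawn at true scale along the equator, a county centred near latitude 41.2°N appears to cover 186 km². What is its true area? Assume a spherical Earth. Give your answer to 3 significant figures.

105 km²

Mercator is conformal, so the point scale is isotropic: h = k = sec φ = 1/cos φ.
Areal scale = k² = sec²φ = 1/cos²(41.2°) = 1/0.7524² = 1.766.
True area = apparent / (areal scale) = 186 / 1.766 ≈ 105 km².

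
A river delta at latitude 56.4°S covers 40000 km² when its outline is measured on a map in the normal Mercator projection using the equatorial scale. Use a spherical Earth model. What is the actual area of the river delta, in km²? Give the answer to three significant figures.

12200 km²

Mercator is conformal, so the point scale is isotropic: h = k = sec φ = 1/cos φ.
Areal scale = k² = sec²φ = 1/cos²(56.4°) = 1/0.5534² = 3.265.
True area = apparent / (areal scale) = 40000 / 3.265 ≈ 12200 km².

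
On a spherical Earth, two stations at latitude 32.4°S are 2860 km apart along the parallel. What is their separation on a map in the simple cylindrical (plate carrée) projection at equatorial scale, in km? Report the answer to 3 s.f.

3390 km

Plate carrée maps x = Rλ, y = Rφ. The meridian scale is h = 1 and the parallel scale is k = 1/cos φ = sec φ.
Along the parallel, k = sec 32.4° = 1/0.8443 = 1.184.
Map distance = 2860 × 1.184 ≈ 3390 km.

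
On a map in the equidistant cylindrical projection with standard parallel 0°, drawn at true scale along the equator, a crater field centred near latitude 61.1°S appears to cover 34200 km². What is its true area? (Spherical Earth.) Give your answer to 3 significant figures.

16500 km²

In the plate carrée (x = Rλ, y = Rφ), meridians are true-scale (h = 1) and parallels are stretched by k = sec φ.
Areal scale = h·k = 1 × sec φ; at 61.1°, h = 1.000, k = 2.069, so h·k = 2.069.
True area = apparent / (areal scale) = 34200 / 2.069 ≈ 16500 km².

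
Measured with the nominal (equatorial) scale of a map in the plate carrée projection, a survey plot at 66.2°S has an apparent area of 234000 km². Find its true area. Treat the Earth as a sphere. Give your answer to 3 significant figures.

94400 km²

For the equirectangular projection with φ₀ = 0 (plate carrée), h = 1 along meridians and k = sec φ along parallels.
Areal scale = h·k = 1 × sec φ; at 66.2°, h = 1.000, k = 2.478, so h·k = 2.478.
True area = apparent / (areal scale) = 234000 / 2.478 ≈ 94400 km².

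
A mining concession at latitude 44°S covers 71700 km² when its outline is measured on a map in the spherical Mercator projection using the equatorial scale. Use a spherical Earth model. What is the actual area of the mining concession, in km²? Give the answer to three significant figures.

The Mercator projection is conformal; its linear scale factor is the same in every direction and equals sec φ = 1/cos φ.
Areal scale = k² = sec²φ = 1/cos²(44°) = 1/0.7193² = 1.933.
True area = apparent / (areal scale) = 71700 / 1.933 ≈ 37100 km².

37100 km²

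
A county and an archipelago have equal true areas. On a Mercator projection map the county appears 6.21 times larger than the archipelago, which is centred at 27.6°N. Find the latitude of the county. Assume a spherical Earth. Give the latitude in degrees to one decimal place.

69.2°

For equal true areas on Mercator, apparent areas scale as sec²φ, so the ratio is cos²φ₂ / cos²φ₁.
cos²φ₂ / cos²φ₁ = 6.21  ⇒  cos φ₁ = cos 27.6° / √6.21 = 0.8862/2.492 = 0.3556.
φ₁ = arccos(0.3556) ≈ 69.2°.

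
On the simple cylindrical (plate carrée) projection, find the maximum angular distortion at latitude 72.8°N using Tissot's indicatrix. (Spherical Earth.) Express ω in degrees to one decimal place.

65.9°

For the equirectangular projection with φ₀ = 0 (plate carrée), h = 1 along meridians and k = sec φ along parallels.
At 72.8°: h = 1.000, k = 3.382; principal scales a = 3.382, b = 1.000.
sin(ω/2) = (a − b)/(a + b) = 2.382/4.382 = 0.5436, so ω = 2 arcsin(0.5436) ≈ 65.9°.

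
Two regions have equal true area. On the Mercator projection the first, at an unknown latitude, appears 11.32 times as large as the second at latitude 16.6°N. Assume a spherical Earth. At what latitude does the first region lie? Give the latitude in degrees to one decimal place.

73.5°

Mercator areal scale is sec²φ, so apparent-area ratio = sec²φ₁ / sec²φ₂ = cos²φ₂ / cos²φ₁.
cos²φ₂ / cos²φ₁ = 11.32  ⇒  cos φ₁ = cos 16.6° / √11.32 = 0.9583/3.365 = 0.2848.
φ₁ = arccos(0.2848) ≈ 73.5°.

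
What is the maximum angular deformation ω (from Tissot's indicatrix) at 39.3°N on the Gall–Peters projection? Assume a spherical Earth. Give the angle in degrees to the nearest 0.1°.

10.3°

The Gall–Peters projection is cylindrical equal-area with φ₀ = 45°. A cylindrical equal-area projection with standard parallel φ₀ has meridian scale h = cos φ / cos φ₀ and parallel scale k = cos φ₀ / cos φ (so areas are preserved, h·k = 1).
At 39.3°: h = 1.094, k = 0.9138; principal scales a = 1.094, b = 0.9138.
sin(ω/2) = (a − b)/(a + b) = 0.1806/2.008 = 0.08994, so ω = 2 arcsin(0.08994) ≈ 10.3°.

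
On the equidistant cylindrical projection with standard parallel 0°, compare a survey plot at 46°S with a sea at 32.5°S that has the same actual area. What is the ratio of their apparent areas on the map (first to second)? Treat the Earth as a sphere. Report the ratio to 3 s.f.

For the equirectangular projection with φ₀ = 0 (plate carrée), h = 1 along meridians and k = sec φ along parallels.
Areal scale at 46°: h·k = 1.000 × 1.440 = 1.440.
Areal scale at 32.5°: h·k = 1.000 × 1.186 = 1.186.
Ratio = 1.440/1.186 ≈ 1.21.

1.21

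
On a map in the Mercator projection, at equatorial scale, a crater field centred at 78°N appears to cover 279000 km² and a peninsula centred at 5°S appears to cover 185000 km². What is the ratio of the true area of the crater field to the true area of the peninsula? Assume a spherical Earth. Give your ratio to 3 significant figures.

0.0657

Since Mercator area scale is 1/cos²φ, the true area equals the apparent area multiplied by cos²φ.
True area of crater field: 279000 × cos²(78°) = 279000 × 0.04323 = 12060 km².
True area of peninsula: 185000 × cos²(5°) = 185000 × 0.9924 = 183600 km².
Ratio = 12060 / 183600 ≈ 0.0657.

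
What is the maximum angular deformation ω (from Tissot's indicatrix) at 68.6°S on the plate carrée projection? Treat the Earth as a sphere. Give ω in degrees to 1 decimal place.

55.5°

In the plate carrée (x = Rλ, y = Rφ), meridians are true-scale (h = 1) and parallels are stretched by k = sec φ.
At 68.6°: h = 1.000, k = 2.741; principal scales a = 2.741, b = 1.000.
sin(ω/2) = (a − b)/(a + b) = 1.741/3.741 = 0.4653, so ω = 2 arcsin(0.4653) ≈ 55.5°.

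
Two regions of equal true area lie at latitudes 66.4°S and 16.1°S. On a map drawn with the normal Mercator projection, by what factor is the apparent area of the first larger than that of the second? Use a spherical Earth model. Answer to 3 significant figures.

5.76

Mercator is conformal with k = sec φ, so areal scale = k² = sec²φ.
At 66.4°: sec²(66.4°) = 1/0.4003² = 6.239.
At 16.1°: sec²(16.1°) = 1/0.9608² = 1.083.
Ratio = 6.239/1.083 = cos²(16.1°)/cos²(66.4°) ≈ 5.76.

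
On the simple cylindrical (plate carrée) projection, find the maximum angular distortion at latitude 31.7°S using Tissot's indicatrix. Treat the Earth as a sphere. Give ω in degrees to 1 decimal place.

For the equirectangular projection with φ₀ = 0 (plate carrée), h = 1 along meridians and k = sec φ along parallels.
At 31.7°: h = 1.000, k = 1.175; principal scales a = 1.175, b = 1.000.
sin(ω/2) = (a − b)/(a + b) = 0.1753/2.175 = 0.08061, so ω = 2 arcsin(0.08061) ≈ 9.2°.

9.2°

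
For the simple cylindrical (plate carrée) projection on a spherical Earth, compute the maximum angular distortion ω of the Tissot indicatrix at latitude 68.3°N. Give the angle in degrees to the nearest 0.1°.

For the equirectangular projection with φ₀ = 0 (plate carrée), h = 1 along meridians and k = sec φ along parallels.
At 68.3°: h = 1.000, k = 2.705; principal scales a = 2.705, b = 1.000.
sin(ω/2) = (a − b)/(a + b) = 1.705/3.705 = 0.4601, so ω = 2 arcsin(0.4601) ≈ 54.8°.

54.8°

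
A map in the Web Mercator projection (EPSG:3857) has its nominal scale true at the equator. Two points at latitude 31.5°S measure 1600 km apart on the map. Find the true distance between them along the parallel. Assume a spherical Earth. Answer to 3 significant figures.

1360 km

The Mercator projection is conformal; its linear scale factor is the same in every direction and equals sec φ = 1/cos φ.
Along the parallel at 31.5°, map distances are exaggerated by k = sec 31.5° = 1.173.
True distance = 1600 / 1.173 = 1600 × cos 31.5° ≈ 1360 km.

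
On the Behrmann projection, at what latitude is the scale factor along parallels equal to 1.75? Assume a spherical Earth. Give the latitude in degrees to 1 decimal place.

60.3°

The Behrmann projection is cylindrical equal-area with φ₀ = 30°. Cylindrical equal-area (φ₀ = 30°): h = cos φ / cos 30° along meridians, k = cos 30° / cos φ along parallels; h·k = 1.
k = cos φ₀ / cos φ = 1.75  ⇒  cos φ = cos 30° / 1.75 = 0.4949.
φ = arccos(0.4949) ≈ 60.3°.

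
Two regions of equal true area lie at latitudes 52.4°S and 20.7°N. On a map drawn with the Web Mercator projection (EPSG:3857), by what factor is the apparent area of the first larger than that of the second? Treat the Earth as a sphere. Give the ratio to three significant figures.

2.35

Mercator areal scale is sec²φ.
At 52.4°: sec²(52.4°) = 1/0.6101² = 2.686.
At 20.7°: sec²(20.7°) = 1/0.9354² = 1.143.
Ratio = 2.686/1.143 = cos²(20.7°)/cos²(52.4°) ≈ 2.35.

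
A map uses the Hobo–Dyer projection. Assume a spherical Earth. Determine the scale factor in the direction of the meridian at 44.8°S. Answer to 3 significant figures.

0.894

The Hobo–Dyer projection is cylindrical equal-area with φ₀ = 37.5°. Cylindrical equal-area (φ₀ = 37.5°): h = cos φ / cos 37.5° along meridians, k = cos 37.5° / cos φ along parallels; h·k = 1.
h = cos 44.8° / cos 37.5° = 0.7096/0.7934 = 0.8944.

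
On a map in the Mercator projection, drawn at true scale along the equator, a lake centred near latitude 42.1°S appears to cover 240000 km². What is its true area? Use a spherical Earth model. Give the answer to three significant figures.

132000 km²

Mercator is conformal, so the point scale is isotropic: h = k = sec φ = 1/cos φ.
Areal scale = k² = sec²φ = 1/cos²(42.1°) = 1/0.7420² = 1.816.
True area = apparent / (areal scale) = 240000 / 1.816 ≈ 132000 km².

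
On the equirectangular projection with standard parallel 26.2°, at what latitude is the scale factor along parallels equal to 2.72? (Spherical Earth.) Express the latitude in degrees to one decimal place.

The equidistant cylindrical projection with φ₀ = 26.2° has h = 1 (meridians true) and k = cos φ₀ / cos φ along parallels.
k = cos φ₀ / cos φ = 2.72  ⇒  cos φ = cos 26.2° / 2.72 = 0.3299.
φ = arccos(0.3299) ≈ 70.7°.

70.7°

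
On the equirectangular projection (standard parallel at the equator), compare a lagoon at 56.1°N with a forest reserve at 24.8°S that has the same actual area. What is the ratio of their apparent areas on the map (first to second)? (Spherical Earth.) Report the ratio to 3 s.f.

Plate carrée maps x = Rλ, y = Rφ. The meridian scale is h = 1 and the parallel scale is k = 1/cos φ = sec φ.
Areal scale at 56.1°: h·k = 1.000 × 1.793 = 1.793.
Areal scale at 24.8°: h·k = 1.000 × 1.102 = 1.102.
Ratio = 1.793/1.102 ≈ 1.63.

1.63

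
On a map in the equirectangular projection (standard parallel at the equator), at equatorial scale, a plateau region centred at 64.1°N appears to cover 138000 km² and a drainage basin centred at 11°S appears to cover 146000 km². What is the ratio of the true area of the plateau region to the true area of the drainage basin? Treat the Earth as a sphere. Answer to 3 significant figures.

On the plate carrée, areal scale = h·k = 1 × sec φ, so true area = apparent × cos φ.
True area of plateau region: 138000 × cos(64.1°) = 138000 × 0.4368 = 60280 km².
True area of drainage basin: 146000 × cos(11°) = 146000 × 0.9816 = 143300 km².
Ratio = 60280 / 143300 ≈ 0.421.

0.421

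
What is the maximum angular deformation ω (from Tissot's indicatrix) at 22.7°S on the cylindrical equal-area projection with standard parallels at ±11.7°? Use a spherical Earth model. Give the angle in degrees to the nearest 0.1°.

Cylindrical equal-area (φ₀ = 11.7°): h = cos φ / cos 11.7° along meridians, k = cos 11.7° / cos φ along parallels; h·k = 1.
At 22.7°: h = 0.9421, k = 1.061; principal scales a = 1.061, b = 0.9421.
sin(ω/2) = (a − b)/(a + b) = 0.1193/2.004 = 0.05956, so ω = 2 arcsin(0.05956) ≈ 6.8°.

6.8°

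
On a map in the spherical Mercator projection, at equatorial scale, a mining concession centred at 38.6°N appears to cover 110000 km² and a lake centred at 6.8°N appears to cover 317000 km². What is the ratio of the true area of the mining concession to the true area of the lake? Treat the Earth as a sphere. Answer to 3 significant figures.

0.215

On Mercator the areal scale is sec²φ, so true area = apparent × cos²φ.
True area of mining concession: 110000 × cos²(38.6°) = 110000 × 0.6108 = 67190 km².
True area of lake: 317000 × cos²(6.8°) = 317000 × 0.9860 = 312600 km².
Ratio = 67190 / 312600 ≈ 0.215.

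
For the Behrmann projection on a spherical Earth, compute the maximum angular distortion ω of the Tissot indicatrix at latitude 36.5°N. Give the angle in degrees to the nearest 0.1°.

8.5°

The Behrmann projection is cylindrical equal-area with φ₀ = 30°. For cylindrical equal-area with standard parallel φ₀, h = cos φ / cos φ₀ and k = cos φ₀ / cos φ, so h·k = 1.
At 36.5°: h = 0.9282, k = 1.077; principal scales a = 1.077, b = 0.9282.
sin(ω/2) = (a − b)/(a + b) = 0.1491/2.006 = 0.07436, so ω = 2 arcsin(0.07436) ≈ 8.5°.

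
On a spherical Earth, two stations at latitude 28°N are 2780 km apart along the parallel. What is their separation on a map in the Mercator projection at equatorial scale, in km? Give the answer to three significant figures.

3150 km

For Mercator, h = k = sec φ (a conformal cylindrical projection has a single point scale, 1/cos φ).
Along the parallel, k = sec 28° = 1/0.8829 = 1.133.
Map distance = 2780 × 1.133 ≈ 3150 km.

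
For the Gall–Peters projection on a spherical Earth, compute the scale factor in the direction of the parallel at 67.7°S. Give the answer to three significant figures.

Gall–Peters is a cylindrical equal-area projection with standard parallels at ±45°. For cylindrical equal-area with standard parallel φ₀, h = cos φ / cos φ₀ and k = cos φ₀ / cos φ, so h·k = 1.
k = cos 45° / cos 67.7° = 0.7071/0.3795 = 1.863.

1.86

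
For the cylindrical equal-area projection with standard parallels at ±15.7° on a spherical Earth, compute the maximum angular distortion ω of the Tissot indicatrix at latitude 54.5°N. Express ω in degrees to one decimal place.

A cylindrical equal-area projection with standard parallel φ₀ has meridian scale h = cos φ / cos φ₀ and parallel scale k = cos φ₀ / cos φ (so areas are preserved, h·k = 1).
At 54.5°: h = 0.6032, k = 1.658; principal scales a = 1.658, b = 0.6032.
sin(ω/2) = (a − b)/(a + b) = 1.055/2.261 = 0.4664, so ω = 2 arcsin(0.4664) ≈ 55.6°.

55.6°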